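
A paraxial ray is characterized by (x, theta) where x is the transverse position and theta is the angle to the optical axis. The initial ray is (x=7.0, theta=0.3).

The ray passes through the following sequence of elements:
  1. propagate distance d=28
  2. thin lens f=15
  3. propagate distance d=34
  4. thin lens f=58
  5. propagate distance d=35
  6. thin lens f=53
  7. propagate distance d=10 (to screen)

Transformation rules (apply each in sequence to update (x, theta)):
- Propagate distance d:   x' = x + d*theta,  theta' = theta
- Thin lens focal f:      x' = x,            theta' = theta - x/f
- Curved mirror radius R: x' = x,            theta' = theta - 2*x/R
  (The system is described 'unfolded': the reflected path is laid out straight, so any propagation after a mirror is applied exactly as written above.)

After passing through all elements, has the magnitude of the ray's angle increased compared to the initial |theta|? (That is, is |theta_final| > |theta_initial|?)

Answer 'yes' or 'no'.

Answer: no

Derivation:
Initial: x=7.0000 theta=0.3000
After 1 (propagate distance d=28): x=15.4000 theta=0.3000
After 2 (thin lens f=15): x=15.4000 theta=-109/150 (≈-0.7267)
After 3 (propagate distance d=34): x=-698/75 (≈-9.3067) theta=-109/150 (≈-0.7267)
After 4 (thin lens f=58): x=-698/75 (≈-9.3067) theta=-821/1450 (≈-0.5662)
After 5 (propagate distance d=35): x=-126689/4350 (≈-29.1239) theta=-821/1450 (≈-0.5662)
After 6 (thin lens f=53): x=-126689/4350 (≈-29.1239) theta=-77/4611 (≈-0.0167)
After 7 (propagate distance d=10 (to screen)): x=-6753017/230550 (≈-29.2909) theta=-77/4611 (≈-0.0167)
|theta_initial|=0.3000 |theta_final|=77/4611 (≈0.0167) -> not increased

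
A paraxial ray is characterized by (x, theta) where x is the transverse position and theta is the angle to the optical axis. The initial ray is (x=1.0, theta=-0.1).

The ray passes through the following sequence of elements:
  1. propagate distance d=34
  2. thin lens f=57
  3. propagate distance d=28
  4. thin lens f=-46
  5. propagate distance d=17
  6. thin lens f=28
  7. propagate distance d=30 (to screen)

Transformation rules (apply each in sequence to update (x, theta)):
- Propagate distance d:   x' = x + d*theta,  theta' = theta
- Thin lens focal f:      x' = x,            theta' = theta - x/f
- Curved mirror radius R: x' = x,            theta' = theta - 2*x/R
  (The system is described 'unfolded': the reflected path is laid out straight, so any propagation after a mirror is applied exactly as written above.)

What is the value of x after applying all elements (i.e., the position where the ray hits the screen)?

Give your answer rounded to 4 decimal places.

Initial: x=1.0000 theta=-0.1000
After 1 (propagate distance d=34): x=-2.4000 theta=-0.1000
After 2 (thin lens f=57): x=-2.4000 theta=-11/190 (≈-0.0579)
After 3 (propagate distance d=28): x=-382/95 (≈-4.0211) theta=-11/190 (≈-0.0579)
After 4 (thin lens f=-46): x=-382/95 (≈-4.0211) theta=-127/874 (≈-0.1453)
After 5 (propagate distance d=17): x=-1493/230 (≈-6.4913) theta=-127/874 (≈-0.1453)
After 6 (thin lens f=28): x=-1493/230 (≈-6.4913) theta=10587/122360 (≈0.0865)
After 7 (propagate distance d=30 (to screen)): x=-238333/61180 (≈-3.8956) theta=10587/122360 (≈0.0865)
Rounded to 4 decimal places: x = -3.8956

Answer: -3.8956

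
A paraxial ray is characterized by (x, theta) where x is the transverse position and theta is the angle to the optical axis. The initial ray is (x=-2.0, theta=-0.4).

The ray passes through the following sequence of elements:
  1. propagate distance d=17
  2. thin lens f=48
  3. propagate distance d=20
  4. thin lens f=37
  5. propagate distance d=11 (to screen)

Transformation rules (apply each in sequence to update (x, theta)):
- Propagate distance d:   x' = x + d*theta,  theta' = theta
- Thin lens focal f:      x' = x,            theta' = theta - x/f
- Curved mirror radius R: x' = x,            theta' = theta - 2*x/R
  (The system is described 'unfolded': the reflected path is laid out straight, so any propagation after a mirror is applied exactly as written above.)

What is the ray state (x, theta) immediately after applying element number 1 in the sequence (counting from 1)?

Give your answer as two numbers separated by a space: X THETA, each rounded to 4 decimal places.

Answer: -8.8000 -0.4000

Derivation:
Initial: x=-2.0000 theta=-0.4000
After 1 (propagate distance d=17): x=-8.8000 theta=-0.4000
Rounded to 4 decimal places: x = -8.8000, theta = -0.4000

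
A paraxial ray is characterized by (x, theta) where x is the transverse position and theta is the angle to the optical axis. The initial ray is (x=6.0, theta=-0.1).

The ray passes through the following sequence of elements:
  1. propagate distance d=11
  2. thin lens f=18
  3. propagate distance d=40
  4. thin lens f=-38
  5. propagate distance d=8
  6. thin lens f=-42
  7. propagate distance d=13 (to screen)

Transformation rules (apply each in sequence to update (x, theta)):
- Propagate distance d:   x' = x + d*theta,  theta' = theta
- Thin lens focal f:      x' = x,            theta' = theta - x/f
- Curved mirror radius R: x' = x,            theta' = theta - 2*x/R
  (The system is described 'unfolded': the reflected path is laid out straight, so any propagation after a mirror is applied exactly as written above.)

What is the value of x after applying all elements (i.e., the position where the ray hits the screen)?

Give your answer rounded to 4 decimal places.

Initial: x=6.0000 theta=-0.1000
After 1 (propagate distance d=11): x=4.9000 theta=-0.1000
After 2 (thin lens f=18): x=4.9000 theta=-67/180 (≈-0.3722)
After 3 (propagate distance d=40): x=-899/90 (≈-9.9889) theta=-67/180 (≈-0.3722)
After 4 (thin lens f=-38): x=-899/90 (≈-9.9889) theta=-181/285 (≈-0.6351)
After 5 (propagate distance d=8): x=-25769/1710 (≈-15.0696) theta=-181/285 (≈-0.6351)
After 6 (thin lens f=-42): x=-25769/1710 (≈-15.0696) theta=-71381/71820 (≈-0.9939)
After 7 (propagate distance d=13 (to screen)): x=-2010251/71820 (≈-27.9901) theta=-71381/71820 (≈-0.9939)
Rounded to 4 decimal places: x = -27.9901

Answer: -27.9901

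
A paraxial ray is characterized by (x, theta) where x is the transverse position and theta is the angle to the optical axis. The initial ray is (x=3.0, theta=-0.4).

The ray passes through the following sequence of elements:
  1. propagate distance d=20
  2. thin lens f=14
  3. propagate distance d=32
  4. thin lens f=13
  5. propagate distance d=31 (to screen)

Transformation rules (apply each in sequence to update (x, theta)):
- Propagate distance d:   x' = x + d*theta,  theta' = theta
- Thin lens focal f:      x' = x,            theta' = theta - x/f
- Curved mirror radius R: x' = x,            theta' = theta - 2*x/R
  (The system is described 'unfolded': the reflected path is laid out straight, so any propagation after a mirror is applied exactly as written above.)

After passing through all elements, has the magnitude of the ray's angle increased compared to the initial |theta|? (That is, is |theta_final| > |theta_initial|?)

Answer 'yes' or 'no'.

Answer: yes

Derivation:
Initial: x=3.0000 theta=-0.4000
After 1 (propagate distance d=20): x=-5.0000 theta=-0.4000
After 2 (thin lens f=14): x=-5.0000 theta=-3/70 (≈-0.0429)
After 3 (propagate distance d=32): x=-223/35 (≈-6.3714) theta=-3/70 (≈-0.0429)
After 4 (thin lens f=13): x=-223/35 (≈-6.3714) theta=407/910 (≈0.4473)
After 5 (propagate distance d=31 (to screen)): x=6819/910 (≈7.4934) theta=407/910 (≈0.4473)
|theta_initial|=0.4000 |theta_final|=407/910 (≈0.4473) -> increased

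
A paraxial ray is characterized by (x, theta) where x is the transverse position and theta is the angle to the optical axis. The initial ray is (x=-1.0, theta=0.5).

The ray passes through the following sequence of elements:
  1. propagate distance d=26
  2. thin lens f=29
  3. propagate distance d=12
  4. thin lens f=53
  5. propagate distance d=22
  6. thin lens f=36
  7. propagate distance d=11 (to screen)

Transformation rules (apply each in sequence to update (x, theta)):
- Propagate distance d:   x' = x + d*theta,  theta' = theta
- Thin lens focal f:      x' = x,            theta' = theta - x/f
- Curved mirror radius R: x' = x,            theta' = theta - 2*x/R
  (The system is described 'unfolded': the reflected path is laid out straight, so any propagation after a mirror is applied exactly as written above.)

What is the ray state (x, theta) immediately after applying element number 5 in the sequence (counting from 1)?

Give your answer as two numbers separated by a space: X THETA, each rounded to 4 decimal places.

Initial: x=-1.0000 theta=0.5000
After 1 (propagate distance d=26): x=12.0000 theta=0.5000
After 2 (thin lens f=29): x=12.0000 theta=5/58 (≈0.0862)
After 3 (propagate distance d=12): x=378/29 (≈13.0345) theta=5/58 (≈0.0862)
After 4 (thin lens f=53): x=378/29 (≈13.0345) theta=-491/3074 (≈-0.1597)
After 5 (propagate distance d=22): x=14633/1537 (≈9.5205) theta=-491/3074 (≈-0.1597)
Rounded to 4 decimal places: x = 9.5205, theta = -0.1597

Answer: 9.5205 -0.1597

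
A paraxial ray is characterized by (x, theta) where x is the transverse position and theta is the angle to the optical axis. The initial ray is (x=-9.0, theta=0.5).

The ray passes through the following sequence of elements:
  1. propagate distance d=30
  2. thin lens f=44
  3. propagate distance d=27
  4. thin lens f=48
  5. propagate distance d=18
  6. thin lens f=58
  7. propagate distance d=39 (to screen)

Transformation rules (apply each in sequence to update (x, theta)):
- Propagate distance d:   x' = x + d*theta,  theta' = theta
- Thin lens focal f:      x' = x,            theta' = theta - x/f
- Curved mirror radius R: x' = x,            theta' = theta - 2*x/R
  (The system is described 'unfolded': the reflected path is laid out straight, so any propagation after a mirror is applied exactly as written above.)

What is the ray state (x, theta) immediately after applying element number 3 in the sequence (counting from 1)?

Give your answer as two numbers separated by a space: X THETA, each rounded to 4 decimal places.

Answer: 15.8182 0.3636

Derivation:
Initial: x=-9.0000 theta=0.5000
After 1 (propagate distance d=30): x=6.0000 theta=0.5000
After 2 (thin lens f=44): x=6.0000 theta=4/11 (≈0.3636)
After 3 (propagate distance d=27): x=174/11 (≈15.8182) theta=4/11 (≈0.3636)
Rounded to 4 decimal places: x = 15.8182, theta = 0.3636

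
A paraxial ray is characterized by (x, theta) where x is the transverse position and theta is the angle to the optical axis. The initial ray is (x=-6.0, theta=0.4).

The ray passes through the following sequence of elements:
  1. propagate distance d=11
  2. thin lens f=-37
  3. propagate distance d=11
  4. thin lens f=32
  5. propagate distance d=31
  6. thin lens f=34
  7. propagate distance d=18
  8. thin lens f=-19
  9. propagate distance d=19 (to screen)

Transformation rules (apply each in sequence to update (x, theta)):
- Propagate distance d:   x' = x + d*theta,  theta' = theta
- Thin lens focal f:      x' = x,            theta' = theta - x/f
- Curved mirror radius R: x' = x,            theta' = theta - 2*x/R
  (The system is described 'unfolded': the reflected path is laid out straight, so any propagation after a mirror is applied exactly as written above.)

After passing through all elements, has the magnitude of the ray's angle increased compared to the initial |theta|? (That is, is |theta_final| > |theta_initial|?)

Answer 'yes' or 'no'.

Initial: x=-6.0000 theta=0.4000
After 1 (propagate distance d=11): x=-1.6000 theta=0.4000
After 2 (thin lens f=-37): x=-1.6000 theta=66/185 (≈0.3568)
After 3 (propagate distance d=11): x=86/37 (≈2.3243) theta=66/185 (≈0.3568)
After 4 (thin lens f=32): x=86/37 (≈2.3243) theta=841/2960 (≈0.2841)
After 5 (propagate distance d=31): x=32951/2960 (≈11.1321) theta=841/2960 (≈0.2841)
After 6 (thin lens f=34): x=32951/2960 (≈11.1321) theta=-4357/100640 (≈-0.0433)
After 7 (propagate distance d=18): x=260477/25160 (≈10.3528) theta=-4357/100640 (≈-0.0433)
After 8 (thin lens f=-19): x=260477/25160 (≈10.3528) theta=191825/382432 (≈0.5016)
After 9 (propagate distance d=19 (to screen)): x=2001033/100640 (≈19.8831) theta=191825/382432 (≈0.5016)
|theta_initial|=0.4000 |theta_final|=191825/382432 (≈0.5016) -> increased

Answer: yes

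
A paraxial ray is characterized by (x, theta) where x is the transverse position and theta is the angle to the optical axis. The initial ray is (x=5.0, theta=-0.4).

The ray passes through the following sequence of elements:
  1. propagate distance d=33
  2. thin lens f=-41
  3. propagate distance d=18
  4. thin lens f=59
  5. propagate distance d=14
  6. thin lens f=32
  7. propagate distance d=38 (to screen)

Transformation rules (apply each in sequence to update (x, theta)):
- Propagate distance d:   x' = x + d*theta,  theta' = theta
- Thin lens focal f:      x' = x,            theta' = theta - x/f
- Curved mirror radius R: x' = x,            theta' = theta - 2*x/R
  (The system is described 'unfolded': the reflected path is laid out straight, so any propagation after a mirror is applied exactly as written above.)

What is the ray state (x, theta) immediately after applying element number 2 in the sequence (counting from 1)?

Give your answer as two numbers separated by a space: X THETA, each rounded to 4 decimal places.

Initial: x=5.0000 theta=-0.4000
After 1 (propagate distance d=33): x=-8.2000 theta=-0.4000
After 2 (thin lens f=-41): x=-8.2000 theta=-0.6000
Rounded to 4 decimal places: x = -8.2000, theta = -0.6000

Answer: -8.2000 -0.6000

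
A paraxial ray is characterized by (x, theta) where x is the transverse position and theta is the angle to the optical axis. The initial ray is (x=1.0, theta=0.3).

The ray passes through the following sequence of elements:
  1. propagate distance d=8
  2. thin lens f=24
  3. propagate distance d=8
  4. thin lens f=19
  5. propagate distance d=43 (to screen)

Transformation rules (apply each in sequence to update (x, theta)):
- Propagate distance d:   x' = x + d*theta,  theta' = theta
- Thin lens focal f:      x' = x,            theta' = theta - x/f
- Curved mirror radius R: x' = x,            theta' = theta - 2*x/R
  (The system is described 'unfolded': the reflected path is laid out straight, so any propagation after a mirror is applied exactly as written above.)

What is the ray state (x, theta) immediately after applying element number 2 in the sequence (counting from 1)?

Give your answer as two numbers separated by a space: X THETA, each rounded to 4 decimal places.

Initial: x=1.0000 theta=0.3000
After 1 (propagate distance d=8): x=3.4000 theta=0.3000
After 2 (thin lens f=24): x=3.4000 theta=19/120 (≈0.1583)
Rounded to 4 decimal places: x = 3.4000, theta = 0.1583

Answer: 3.4000 0.1583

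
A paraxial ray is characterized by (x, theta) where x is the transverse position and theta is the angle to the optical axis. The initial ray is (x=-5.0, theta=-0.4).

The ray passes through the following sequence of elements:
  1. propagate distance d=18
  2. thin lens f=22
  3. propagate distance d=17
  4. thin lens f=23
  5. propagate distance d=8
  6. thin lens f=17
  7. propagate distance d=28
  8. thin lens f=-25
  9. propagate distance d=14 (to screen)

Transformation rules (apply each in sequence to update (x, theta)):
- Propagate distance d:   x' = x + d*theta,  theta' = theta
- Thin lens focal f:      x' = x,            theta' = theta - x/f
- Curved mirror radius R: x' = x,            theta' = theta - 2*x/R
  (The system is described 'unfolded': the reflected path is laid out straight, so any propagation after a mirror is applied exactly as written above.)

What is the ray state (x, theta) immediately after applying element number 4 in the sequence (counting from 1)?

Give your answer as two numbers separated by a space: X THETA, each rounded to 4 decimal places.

Answer: -9.5727 0.5708

Derivation:
Initial: x=-5.0000 theta=-0.4000
After 1 (propagate distance d=18): x=-12.2000 theta=-0.4000
After 2 (thin lens f=22): x=-12.2000 theta=17/110 (≈0.1545)
After 3 (propagate distance d=17): x=-1053/110 (≈-9.5727) theta=17/110 (≈0.1545)
After 4 (thin lens f=23): x=-1053/110 (≈-9.5727) theta=722/1265 (≈0.5708)
Rounded to 4 decimal places: x = -9.5727, theta = 0.5708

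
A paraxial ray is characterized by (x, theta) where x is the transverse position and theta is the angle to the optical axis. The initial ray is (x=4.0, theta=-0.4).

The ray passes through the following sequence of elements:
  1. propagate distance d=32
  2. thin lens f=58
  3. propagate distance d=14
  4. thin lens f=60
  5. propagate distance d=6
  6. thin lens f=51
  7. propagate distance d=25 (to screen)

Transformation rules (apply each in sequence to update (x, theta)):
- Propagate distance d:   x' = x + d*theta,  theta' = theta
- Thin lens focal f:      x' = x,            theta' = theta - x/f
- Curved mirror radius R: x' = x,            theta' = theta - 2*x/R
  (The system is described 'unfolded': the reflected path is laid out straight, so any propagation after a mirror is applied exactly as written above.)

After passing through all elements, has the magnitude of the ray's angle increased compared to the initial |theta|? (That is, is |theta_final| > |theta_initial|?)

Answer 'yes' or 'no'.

Answer: no

Derivation:
Initial: x=4.0000 theta=-0.4000
After 1 (propagate distance d=32): x=-8.8000 theta=-0.4000
After 2 (thin lens f=58): x=-8.8000 theta=-36/145 (≈-0.2483)
After 3 (propagate distance d=14): x=-356/29 (≈-12.2759) theta=-36/145 (≈-0.2483)
After 4 (thin lens f=60): x=-356/29 (≈-12.2759) theta=-19/435 (≈-0.0437)
After 5 (propagate distance d=6): x=-1818/145 (≈-12.5379) theta=-19/435 (≈-0.0437)
After 6 (thin lens f=51): x=-1818/145 (≈-12.5379) theta=299/1479 (≈0.2022)
After 7 (propagate distance d=25 (to screen)): x=-55343/7395 (≈-7.4838) theta=299/1479 (≈0.2022)
|theta_initial|=0.4000 |theta_final|=299/1479 (≈0.2022) -> not increased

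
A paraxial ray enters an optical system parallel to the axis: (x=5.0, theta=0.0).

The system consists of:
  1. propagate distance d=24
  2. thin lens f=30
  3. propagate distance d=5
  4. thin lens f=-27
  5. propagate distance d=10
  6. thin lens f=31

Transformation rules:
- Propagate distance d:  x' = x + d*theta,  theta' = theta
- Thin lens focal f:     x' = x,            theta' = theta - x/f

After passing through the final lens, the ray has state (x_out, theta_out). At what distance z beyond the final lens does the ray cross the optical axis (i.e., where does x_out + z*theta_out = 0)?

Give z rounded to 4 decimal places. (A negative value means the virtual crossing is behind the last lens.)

Answer: 28.3194

Derivation:
Initial: x=5.0000 theta=0.0000
After 1 (propagate distance d=24): x=5.0000 theta=0.0000
After 2 (thin lens f=30): x=5.0000 theta=-1/6 (≈-0.1667)
After 3 (propagate distance d=5): x=25/6 (≈4.1667) theta=-1/6 (≈-0.1667)
After 4 (thin lens f=-27): x=25/6 (≈4.1667) theta=-1/81 (≈-0.0123)
After 5 (propagate distance d=10): x=655/162 (≈4.0432) theta=-1/81 (≈-0.0123)
After 6 (thin lens f=31): x=655/162 (≈4.0432) theta=-239/1674 (≈-0.1428)
z_focus = -x_out/theta_out = -(655/162)/(-239/1674) = 20305/717 ≈ 28.3194
Rounded to 4 decimal places: z = 28.3194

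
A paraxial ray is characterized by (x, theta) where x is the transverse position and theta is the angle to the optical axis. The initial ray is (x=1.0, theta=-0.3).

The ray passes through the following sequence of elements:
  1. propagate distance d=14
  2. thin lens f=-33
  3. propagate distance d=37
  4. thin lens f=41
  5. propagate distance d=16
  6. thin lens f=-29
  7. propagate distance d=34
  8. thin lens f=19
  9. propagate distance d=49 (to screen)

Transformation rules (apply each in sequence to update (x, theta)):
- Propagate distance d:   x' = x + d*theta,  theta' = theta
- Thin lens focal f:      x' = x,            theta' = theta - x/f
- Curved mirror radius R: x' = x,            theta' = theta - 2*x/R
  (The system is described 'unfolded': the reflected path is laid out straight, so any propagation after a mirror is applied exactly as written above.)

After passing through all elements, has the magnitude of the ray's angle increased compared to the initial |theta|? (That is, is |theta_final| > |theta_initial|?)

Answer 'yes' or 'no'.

Initial: x=1.0000 theta=-0.3000
After 1 (propagate distance d=14): x=-3.2000 theta=-0.3000
After 2 (thin lens f=-33): x=-3.2000 theta=-131/330 (≈-0.3970)
After 3 (propagate distance d=37): x=-5903/330 (≈-17.8879) theta=-131/330 (≈-0.3970)
After 4 (thin lens f=41): x=-5903/330 (≈-17.8879) theta=266/6765 (≈0.0393)
After 5 (propagate distance d=16): x=-77837/4510 (≈-17.2588) theta=266/6765 (≈0.0393)
After 6 (thin lens f=-29): x=-77837/4510 (≈-17.2588) theta=-218083/392370 (≈-0.5558)
After 7 (propagate distance d=34): x=-14186641/392370 (≈-36.1563) theta=-218083/392370 (≈-0.5558)
After 8 (thin lens f=19): x=-14186641/392370 (≈-36.1563) theta=1673844/1242505 (≈1.3472)
After 9 (propagate distance d=49 (to screen)): x=20233087/677730 (≈29.8542) theta=1673844/1242505 (≈1.3472)
|theta_initial|=0.3000 |theta_final|=1673844/1242505 (≈1.3472) -> increased

Answer: yes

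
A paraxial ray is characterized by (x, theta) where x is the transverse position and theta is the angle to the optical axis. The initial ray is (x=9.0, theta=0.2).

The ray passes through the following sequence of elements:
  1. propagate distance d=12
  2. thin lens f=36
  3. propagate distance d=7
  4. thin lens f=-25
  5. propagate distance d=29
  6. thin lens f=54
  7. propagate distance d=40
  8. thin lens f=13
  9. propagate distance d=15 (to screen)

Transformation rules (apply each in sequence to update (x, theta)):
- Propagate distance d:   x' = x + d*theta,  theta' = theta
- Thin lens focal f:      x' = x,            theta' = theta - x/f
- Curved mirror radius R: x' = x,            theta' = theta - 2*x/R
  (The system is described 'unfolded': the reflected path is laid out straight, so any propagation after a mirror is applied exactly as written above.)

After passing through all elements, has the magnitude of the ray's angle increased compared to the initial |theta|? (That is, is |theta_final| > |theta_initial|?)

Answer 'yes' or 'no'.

Answer: yes

Derivation:
Initial: x=9.0000 theta=0.2000
After 1 (propagate distance d=12): x=11.4000 theta=0.2000
After 2 (thin lens f=36): x=11.4000 theta=-7/60 (≈-0.1167)
After 3 (propagate distance d=7): x=127/12 (≈10.5833) theta=-7/60 (≈-0.1167)
After 4 (thin lens f=-25): x=127/12 (≈10.5833) theta=23/75 (≈0.3067)
After 5 (propagate distance d=29): x=5843/300 (≈19.4767) theta=23/75 (≈0.3067)
After 6 (thin lens f=54): x=5843/300 (≈19.4767) theta=-35/648 (≈-0.0540)
After 7 (propagate distance d=40): x=140261/8100 (≈17.3162) theta=-35/648 (≈-0.0540)
After 8 (thin lens f=13): x=140261/8100 (≈17.3162) theta=-10811/7800 (≈-1.3860)
After 9 (propagate distance d=15 (to screen)): x=-731669/210600 (≈-3.4742) theta=-10811/7800 (≈-1.3860)
|theta_initial|=0.2000 |theta_final|=10811/7800 (≈1.3860) -> increased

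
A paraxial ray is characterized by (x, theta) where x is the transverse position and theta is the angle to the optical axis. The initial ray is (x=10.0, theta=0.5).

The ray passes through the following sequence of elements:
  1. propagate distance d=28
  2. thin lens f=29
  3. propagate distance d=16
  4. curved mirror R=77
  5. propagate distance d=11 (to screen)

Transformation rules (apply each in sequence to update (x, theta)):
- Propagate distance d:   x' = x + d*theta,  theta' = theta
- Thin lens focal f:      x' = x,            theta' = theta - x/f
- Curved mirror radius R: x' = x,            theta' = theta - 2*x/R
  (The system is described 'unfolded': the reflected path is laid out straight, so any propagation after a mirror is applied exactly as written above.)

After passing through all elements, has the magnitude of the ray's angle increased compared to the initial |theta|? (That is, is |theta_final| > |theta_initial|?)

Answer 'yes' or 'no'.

Initial: x=10.0000 theta=0.5000
After 1 (propagate distance d=28): x=24.0000 theta=0.5000
After 2 (thin lens f=29): x=24.0000 theta=-19/58 (≈-0.3276)
After 3 (propagate distance d=16): x=544/29 (≈18.7586) theta=-19/58 (≈-0.3276)
After 4 (curved mirror R=77): x=544/29 (≈18.7586) theta=-3639/4466 (≈-0.8148)
After 5 (propagate distance d=11 (to screen)): x=3977/406 (≈9.7956) theta=-3639/4466 (≈-0.8148)
|theta_initial|=0.5000 |theta_final|=3639/4466 (≈0.8148) -> increased

Answer: yes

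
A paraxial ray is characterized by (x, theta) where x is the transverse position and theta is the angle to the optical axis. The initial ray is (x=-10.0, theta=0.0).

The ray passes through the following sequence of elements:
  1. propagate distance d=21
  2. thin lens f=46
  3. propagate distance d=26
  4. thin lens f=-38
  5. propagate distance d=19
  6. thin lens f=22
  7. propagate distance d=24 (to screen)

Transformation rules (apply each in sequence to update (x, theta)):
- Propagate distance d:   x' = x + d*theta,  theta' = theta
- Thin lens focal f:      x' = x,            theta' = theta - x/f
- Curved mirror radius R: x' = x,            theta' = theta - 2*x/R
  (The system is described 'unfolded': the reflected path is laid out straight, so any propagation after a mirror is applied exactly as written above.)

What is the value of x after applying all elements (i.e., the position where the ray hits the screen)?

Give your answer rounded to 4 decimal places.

Answer: 2.6888

Derivation:
Initial: x=-10.0000 theta=0.0000
After 1 (propagate distance d=21): x=-10.0000 theta=0.0000
After 2 (thin lens f=46): x=-10.0000 theta=5/23 (≈0.2174)
After 3 (propagate distance d=26): x=-100/23 (≈-4.3478) theta=5/23 (≈0.2174)
After 4 (thin lens f=-38): x=-100/23 (≈-4.3478) theta=45/437 (≈0.1030)
After 5 (propagate distance d=19): x=-55/23 (≈-2.3913) theta=45/437 (≈0.1030)
After 6 (thin lens f=22): x=-55/23 (≈-2.3913) theta=185/874 (≈0.2117)
After 7 (propagate distance d=24 (to screen)): x=1175/437 (≈2.6888) theta=185/874 (≈0.2117)
Rounded to 4 decimal places: x = 2.6888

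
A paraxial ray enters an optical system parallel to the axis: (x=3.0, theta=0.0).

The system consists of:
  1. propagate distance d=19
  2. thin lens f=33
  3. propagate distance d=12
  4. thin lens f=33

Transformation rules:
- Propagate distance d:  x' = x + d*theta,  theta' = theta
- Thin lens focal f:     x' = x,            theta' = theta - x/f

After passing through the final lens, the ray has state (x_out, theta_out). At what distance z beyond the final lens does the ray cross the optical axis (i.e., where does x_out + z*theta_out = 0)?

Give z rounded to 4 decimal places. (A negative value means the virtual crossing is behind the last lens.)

Answer: 12.8333

Derivation:
Initial: x=3.0000 theta=0.0000
After 1 (propagate distance d=19): x=3.0000 theta=0.0000
After 2 (thin lens f=33): x=3.0000 theta=-1/11 (≈-0.0909)
After 3 (propagate distance d=12): x=21/11 (≈1.9091) theta=-1/11 (≈-0.0909)
After 4 (thin lens f=33): x=21/11 (≈1.9091) theta=-18/121 (≈-0.1488)
z_focus = -x_out/theta_out = -(21/11)/(-18/121) = 77/6 ≈ 12.8333
Rounded to 4 decimal places: z = 12.8333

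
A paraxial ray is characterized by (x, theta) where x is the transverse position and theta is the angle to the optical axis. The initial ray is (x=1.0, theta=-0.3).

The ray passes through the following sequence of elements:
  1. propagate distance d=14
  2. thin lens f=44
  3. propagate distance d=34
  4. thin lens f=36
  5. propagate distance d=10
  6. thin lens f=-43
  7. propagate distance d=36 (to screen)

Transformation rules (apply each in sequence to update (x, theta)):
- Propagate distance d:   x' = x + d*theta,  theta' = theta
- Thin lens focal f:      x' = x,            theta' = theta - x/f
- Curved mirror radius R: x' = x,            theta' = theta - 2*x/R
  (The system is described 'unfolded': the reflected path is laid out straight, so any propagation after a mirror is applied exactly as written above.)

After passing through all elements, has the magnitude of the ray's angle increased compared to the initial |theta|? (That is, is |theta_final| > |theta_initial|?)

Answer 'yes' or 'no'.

Answer: no

Derivation:
Initial: x=1.0000 theta=-0.3000
After 1 (propagate distance d=14): x=-3.2000 theta=-0.3000
After 2 (thin lens f=44): x=-3.2000 theta=-5/22 (≈-0.2273)
After 3 (propagate distance d=34): x=-601/55 (≈-10.9273) theta=-5/22 (≈-0.2273)
After 4 (thin lens f=36): x=-601/55 (≈-10.9273) theta=151/1980 (≈0.0763)
After 5 (propagate distance d=10): x=-10063/990 (≈-10.1646) theta=151/1980 (≈0.0763)
After 6 (thin lens f=-43): x=-10063/990 (≈-10.1646) theta=-13633/85140 (≈-0.1601)
After 7 (propagate distance d=36 (to screen)): x=-678103/42570 (≈-15.9291) theta=-13633/85140 (≈-0.1601)
|theta_initial|=0.3000 |theta_final|=13633/85140 (≈0.1601) -> not increased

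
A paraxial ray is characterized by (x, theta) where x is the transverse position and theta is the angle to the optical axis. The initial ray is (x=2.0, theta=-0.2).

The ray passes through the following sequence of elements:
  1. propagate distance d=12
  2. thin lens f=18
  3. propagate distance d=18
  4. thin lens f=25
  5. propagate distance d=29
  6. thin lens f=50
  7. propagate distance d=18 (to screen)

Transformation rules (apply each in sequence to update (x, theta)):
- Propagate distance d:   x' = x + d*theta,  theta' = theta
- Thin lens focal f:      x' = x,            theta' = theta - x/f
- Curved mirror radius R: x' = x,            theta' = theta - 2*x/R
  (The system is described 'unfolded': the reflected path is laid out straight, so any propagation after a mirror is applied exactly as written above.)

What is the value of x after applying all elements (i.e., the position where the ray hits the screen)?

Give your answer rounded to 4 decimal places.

Initial: x=2.0000 theta=-0.2000
After 1 (propagate distance d=12): x=-0.4000 theta=-0.2000
After 2 (thin lens f=18): x=-0.4000 theta=-8/45 (≈-0.1778)
After 3 (propagate distance d=18): x=-3.6000 theta=-8/45 (≈-0.1778)
After 4 (thin lens f=25): x=-3.6000 theta=-38/1125 (≈-0.0338)
After 5 (propagate distance d=29): x=-5152/1125 (≈-4.5796) theta=-38/1125 (≈-0.0338)
After 6 (thin lens f=50): x=-5152/1125 (≈-4.5796) theta=542/9375 (≈0.0578)
After 7 (propagate distance d=18 (to screen)): x=-99532/28125 (≈-3.5389) theta=542/9375 (≈0.0578)
Rounded to 4 decimal places: x = -3.5389

Answer: -3.5389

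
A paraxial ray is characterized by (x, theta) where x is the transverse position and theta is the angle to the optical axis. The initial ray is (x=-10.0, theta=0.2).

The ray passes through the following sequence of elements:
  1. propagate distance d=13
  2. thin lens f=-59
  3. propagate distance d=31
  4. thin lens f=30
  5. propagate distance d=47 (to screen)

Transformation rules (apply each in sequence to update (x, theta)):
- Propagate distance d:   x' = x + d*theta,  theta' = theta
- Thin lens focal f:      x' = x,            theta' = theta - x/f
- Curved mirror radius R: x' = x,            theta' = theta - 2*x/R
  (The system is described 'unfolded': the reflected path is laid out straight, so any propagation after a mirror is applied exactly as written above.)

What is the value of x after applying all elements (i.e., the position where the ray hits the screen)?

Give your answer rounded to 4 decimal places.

Answer: 6.3884

Derivation:
Initial: x=-10.0000 theta=0.2000
After 1 (propagate distance d=13): x=-7.4000 theta=0.2000
After 2 (thin lens f=-59): x=-7.4000 theta=22/295 (≈0.0746)
After 3 (propagate distance d=31): x=-1501/295 (≈-5.0881) theta=22/295 (≈0.0746)
After 4 (thin lens f=30): x=-1501/295 (≈-5.0881) theta=2161/8850 (≈0.2442)
After 5 (propagate distance d=47 (to screen)): x=56537/8850 (≈6.3884) theta=2161/8850 (≈0.2442)
Rounded to 4 decimal places: x = 6.3884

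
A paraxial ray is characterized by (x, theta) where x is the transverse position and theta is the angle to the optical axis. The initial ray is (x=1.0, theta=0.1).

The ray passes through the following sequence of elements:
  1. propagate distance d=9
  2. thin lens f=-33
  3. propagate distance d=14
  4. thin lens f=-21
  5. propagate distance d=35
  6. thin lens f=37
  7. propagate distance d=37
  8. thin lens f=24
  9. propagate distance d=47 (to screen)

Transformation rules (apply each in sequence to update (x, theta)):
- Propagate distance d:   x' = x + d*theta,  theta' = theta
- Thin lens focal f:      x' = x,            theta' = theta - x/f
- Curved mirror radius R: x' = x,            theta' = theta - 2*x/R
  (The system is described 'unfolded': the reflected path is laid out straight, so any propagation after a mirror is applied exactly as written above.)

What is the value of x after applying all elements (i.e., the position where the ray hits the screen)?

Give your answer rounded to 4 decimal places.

Initial: x=1.0000 theta=0.1000
After 1 (propagate distance d=9): x=1.9000 theta=0.1000
After 2 (thin lens f=-33): x=1.9000 theta=26/165 (≈0.1576)
After 3 (propagate distance d=14): x=271/66 (≈4.1061) theta=26/165 (≈0.1576)
After 4 (thin lens f=-21): x=271/66 (≈4.1061) theta=2447/6930 (≈0.3531)
After 5 (propagate distance d=35): x=1630/99 (≈16.4646) theta=2447/6930 (≈0.3531)
After 6 (thin lens f=37): x=1630/99 (≈16.4646) theta=-23561/256410 (≈-0.0919)
After 7 (propagate distance d=37): x=90539/6930 (≈13.0648) theta=-23561/256410 (≈-0.0919)
After 8 (thin lens f=24): x=90539/6930 (≈13.0648) theta=-3915407/6153840 (≈-0.6363)
After 9 (propagate distance d=47 (to screen)): x=-103625497/6153840 (≈-16.8392) theta=-3915407/6153840 (≈-0.6363)
Rounded to 4 decimal places: x = -16.8392

Answer: -16.8392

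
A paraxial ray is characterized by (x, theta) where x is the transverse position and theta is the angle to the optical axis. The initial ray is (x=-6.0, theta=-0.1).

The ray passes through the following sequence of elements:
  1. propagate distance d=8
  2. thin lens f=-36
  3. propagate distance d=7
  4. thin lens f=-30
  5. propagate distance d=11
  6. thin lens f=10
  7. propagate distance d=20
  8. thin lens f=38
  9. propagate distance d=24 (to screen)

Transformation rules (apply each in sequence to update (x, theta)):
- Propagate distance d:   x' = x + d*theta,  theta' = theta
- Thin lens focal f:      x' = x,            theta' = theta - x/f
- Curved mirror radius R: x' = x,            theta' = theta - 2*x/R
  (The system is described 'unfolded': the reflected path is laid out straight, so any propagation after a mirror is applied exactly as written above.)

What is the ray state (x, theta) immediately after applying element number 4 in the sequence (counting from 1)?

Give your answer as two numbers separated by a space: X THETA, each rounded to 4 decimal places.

Initial: x=-6.0000 theta=-0.1000
After 1 (propagate distance d=8): x=-6.8000 theta=-0.1000
After 2 (thin lens f=-36): x=-6.8000 theta=-13/45 (≈-0.2889)
After 3 (propagate distance d=7): x=-397/45 (≈-8.8222) theta=-13/45 (≈-0.2889)
After 4 (thin lens f=-30): x=-397/45 (≈-8.8222) theta=-787/1350 (≈-0.5830)
Rounded to 4 decimal places: x = -8.8222, theta = -0.5830

Answer: -8.8222 -0.5830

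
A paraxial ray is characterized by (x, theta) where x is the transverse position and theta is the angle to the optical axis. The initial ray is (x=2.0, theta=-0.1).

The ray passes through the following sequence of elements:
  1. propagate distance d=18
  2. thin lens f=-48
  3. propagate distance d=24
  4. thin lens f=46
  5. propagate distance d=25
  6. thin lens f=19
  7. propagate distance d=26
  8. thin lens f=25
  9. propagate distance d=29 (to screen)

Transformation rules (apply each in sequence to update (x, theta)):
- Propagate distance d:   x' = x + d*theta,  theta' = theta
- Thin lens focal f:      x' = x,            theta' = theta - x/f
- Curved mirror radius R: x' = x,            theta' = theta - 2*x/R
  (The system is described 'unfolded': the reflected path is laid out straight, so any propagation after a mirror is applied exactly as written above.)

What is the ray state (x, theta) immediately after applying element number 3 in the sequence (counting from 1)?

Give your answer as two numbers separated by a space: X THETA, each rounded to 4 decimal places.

Initial: x=2.0000 theta=-0.1000
After 1 (propagate distance d=18): x=0.2000 theta=-0.1000
After 2 (thin lens f=-48): x=0.2000 theta=-23/240 (≈-0.0958)
After 3 (propagate distance d=24): x=-2.1000 theta=-23/240 (≈-0.0958)
Rounded to 4 decimal places: x = -2.1000, theta = -0.0958

Answer: -2.1000 -0.0958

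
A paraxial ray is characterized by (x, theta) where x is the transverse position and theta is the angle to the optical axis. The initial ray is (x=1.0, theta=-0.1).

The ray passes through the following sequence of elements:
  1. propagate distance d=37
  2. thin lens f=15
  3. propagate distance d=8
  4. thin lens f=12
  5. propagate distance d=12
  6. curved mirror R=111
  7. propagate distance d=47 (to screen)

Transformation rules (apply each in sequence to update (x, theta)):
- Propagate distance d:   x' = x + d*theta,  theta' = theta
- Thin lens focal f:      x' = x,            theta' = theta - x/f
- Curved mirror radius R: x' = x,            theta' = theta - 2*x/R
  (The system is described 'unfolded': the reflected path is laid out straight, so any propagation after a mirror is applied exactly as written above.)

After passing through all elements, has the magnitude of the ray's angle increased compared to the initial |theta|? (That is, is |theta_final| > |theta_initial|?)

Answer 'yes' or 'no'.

Answer: yes

Derivation:
Initial: x=1.0000 theta=-0.1000
After 1 (propagate distance d=37): x=-2.7000 theta=-0.1000
After 2 (thin lens f=15): x=-2.7000 theta=0.0800
After 3 (propagate distance d=8): x=-2.0600 theta=0.0800
After 4 (thin lens f=12): x=-2.0600 theta=151/600 (≈0.2517)
After 5 (propagate distance d=12): x=0.9600 theta=151/600 (≈0.2517)
After 6 (curved mirror R=111): x=0.9600 theta=5203/22200 (≈0.2344)
After 7 (propagate distance d=47 (to screen)): x=265853/22200 (≈11.9754) theta=5203/22200 (≈0.2344)
|theta_initial|=0.1000 |theta_final|=5203/22200 (≈0.2344) -> increased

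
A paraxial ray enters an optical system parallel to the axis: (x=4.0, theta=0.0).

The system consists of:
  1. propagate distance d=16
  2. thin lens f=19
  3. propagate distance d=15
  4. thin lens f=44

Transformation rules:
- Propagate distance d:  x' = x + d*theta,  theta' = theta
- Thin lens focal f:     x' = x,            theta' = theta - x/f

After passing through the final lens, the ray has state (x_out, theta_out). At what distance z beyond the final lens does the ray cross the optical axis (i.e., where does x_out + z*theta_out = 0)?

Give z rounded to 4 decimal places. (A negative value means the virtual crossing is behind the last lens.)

Initial: x=4.0000 theta=0.0000
After 1 (propagate distance d=16): x=4.0000 theta=0.0000
After 2 (thin lens f=19): x=4.0000 theta=-4/19 (≈-0.2105)
After 3 (propagate distance d=15): x=16/19 (≈0.8421) theta=-4/19 (≈-0.2105)
After 4 (thin lens f=44): x=16/19 (≈0.8421) theta=-48/209 (≈-0.2297)
z_focus = -x_out/theta_out = -(16/19)/(-48/209) = 11/3 ≈ 3.6667
Rounded to 4 decimal places: z = 3.6667

Answer: 3.6667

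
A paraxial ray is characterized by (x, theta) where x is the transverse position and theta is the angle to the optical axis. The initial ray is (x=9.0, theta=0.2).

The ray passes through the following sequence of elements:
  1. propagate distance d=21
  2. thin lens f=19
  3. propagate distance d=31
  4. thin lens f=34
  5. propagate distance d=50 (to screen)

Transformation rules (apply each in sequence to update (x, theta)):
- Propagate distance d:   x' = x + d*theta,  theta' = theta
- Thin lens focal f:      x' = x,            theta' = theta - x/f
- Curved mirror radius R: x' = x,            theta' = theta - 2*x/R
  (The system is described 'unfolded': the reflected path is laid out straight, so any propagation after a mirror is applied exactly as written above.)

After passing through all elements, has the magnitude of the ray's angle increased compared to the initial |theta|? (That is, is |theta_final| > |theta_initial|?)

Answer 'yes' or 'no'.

Initial: x=9.0000 theta=0.2000
After 1 (propagate distance d=21): x=13.2000 theta=0.2000
After 2 (thin lens f=19): x=13.2000 theta=-47/95 (≈-0.4947)
After 3 (propagate distance d=31): x=-203/95 (≈-2.1368) theta=-47/95 (≈-0.4947)
After 4 (thin lens f=34): x=-203/95 (≈-2.1368) theta=-279/646 (≈-0.4319)
After 5 (propagate distance d=50 (to screen)): x=-38326/1615 (≈-23.7313) theta=-279/646 (≈-0.4319)
|theta_initial|=0.2000 |theta_final|=279/646 (≈0.4319) -> increased

Answer: yes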